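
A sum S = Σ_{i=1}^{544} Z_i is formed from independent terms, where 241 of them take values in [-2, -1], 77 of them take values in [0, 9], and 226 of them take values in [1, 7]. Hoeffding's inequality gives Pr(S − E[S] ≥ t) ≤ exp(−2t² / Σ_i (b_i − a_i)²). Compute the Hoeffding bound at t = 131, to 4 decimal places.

0.0955

Σ(b_i − a_i)² = 241·1² + 77·9² + 226·6² = 14614.
Exponent = 2·131² / 14614 = 2.34857.
Bound = exp(−2.34857) = 0.09551.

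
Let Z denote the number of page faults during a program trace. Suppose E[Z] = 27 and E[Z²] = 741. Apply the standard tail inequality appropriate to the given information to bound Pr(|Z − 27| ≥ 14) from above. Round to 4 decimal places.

The first two moments determine the variance, so Chebyshev's inequality is the sharpest standard bound available.
Var(Z) = E[Z²] − (E[Z])² = 741 − 729 = 12.
Chebyshev's inequality: Pr(|Z − μ| ≥ t) ≤ Var(Z)/t² = 12/196 = 0.0612.

0.0612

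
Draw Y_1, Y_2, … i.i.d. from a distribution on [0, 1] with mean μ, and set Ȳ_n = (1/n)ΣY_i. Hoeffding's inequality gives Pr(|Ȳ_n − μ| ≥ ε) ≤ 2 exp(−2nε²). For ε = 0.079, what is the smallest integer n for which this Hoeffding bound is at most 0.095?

245

Require 2·exp(−2nε²) ≤ 0.095, i.e. 2nε² ≥ ln(2/0.095) = 3.047026.
So n ≥ 3.047026 / (2·0.079²) = 244.114.
The smallest integer n is 245.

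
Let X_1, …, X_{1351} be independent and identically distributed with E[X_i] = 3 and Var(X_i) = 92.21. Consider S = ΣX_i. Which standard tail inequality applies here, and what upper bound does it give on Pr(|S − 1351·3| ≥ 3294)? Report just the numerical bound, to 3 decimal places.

With mean and variance of each term known, Chebyshev's inequality bounds the deviation of the sum (or sample mean).
Var(S) = n·Var(X_i) = 1351·92.21 = 124575.71.
Chebyshev: Pr(|S − 1351·3| ≥ 3294) ≤ Var(S)/3294² = 124575.71/10850436 = 0.0115.

0.011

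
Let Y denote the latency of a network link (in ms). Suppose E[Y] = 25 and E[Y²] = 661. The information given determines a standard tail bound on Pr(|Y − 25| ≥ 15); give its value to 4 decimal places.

The first two moments determine the variance, so Chebyshev's inequality is the sharpest standard bound available.
Var(Y) = E[Y²] − (E[Y])² = 661 − 625 = 36.
Chebyshev's inequality: Pr(|Y − μ| ≥ t) ≤ Var(Y)/t² = 36/225 = 0.1600.

0.1600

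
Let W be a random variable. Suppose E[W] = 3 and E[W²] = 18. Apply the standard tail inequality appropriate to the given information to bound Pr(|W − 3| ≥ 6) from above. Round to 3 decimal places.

The first two moments determine the variance, so Chebyshev's inequality is the sharpest standard bound available.
Var(W) = E[W²] − (E[W])² = 18 − 9 = 9.
Chebyshev's inequality: Pr(|W − μ| ≥ t) ≤ Var(W)/t² = 9/36 = 0.2500.

0.250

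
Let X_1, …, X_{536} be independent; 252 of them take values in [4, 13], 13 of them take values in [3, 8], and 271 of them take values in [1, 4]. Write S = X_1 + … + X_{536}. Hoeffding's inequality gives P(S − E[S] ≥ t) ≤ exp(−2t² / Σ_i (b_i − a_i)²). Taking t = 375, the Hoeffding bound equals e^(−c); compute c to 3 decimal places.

12.135

Σ(b_i − a_i)² = 252·9² + 13·5² + 271·3² = 23176.
c = 2t² / 23176 = 2·375² / 23176 = 12.1354.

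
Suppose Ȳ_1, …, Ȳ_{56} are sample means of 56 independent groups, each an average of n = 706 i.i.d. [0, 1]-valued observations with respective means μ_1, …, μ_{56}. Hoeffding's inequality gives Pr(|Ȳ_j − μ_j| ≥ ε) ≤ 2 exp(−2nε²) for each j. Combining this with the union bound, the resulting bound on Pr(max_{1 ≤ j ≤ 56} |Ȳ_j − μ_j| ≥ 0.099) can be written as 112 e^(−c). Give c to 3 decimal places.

Union bound over the 56 events: Pr(max_{1 ≤ j ≤ 56} |Ȳ_j − μ_j| ≥ 0.099) ≤ 56·2·exp(−2nε²) = 112 exp(−2·706·0.099²).
So c = 2·706·0.099² = 13.8390.

13.839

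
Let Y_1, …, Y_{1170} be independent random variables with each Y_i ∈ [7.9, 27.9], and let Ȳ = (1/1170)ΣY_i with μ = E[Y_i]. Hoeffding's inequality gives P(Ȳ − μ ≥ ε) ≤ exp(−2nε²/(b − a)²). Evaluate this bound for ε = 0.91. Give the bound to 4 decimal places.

0.0079

Exponent: 2nε²/(b − a)² = 2·1170·0.91² / 20² = 4.84438.
Bound = exp(−4.84438) = 0.00787.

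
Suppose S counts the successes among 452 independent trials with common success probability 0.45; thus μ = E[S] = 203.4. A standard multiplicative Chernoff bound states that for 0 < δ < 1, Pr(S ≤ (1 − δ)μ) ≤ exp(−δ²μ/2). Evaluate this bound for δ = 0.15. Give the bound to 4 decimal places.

Exponent = δ²μ/2 = 0.15²·203.4/2 = 2.2883.
Bound = exp(−2.2883) = 0.10144.

0.1014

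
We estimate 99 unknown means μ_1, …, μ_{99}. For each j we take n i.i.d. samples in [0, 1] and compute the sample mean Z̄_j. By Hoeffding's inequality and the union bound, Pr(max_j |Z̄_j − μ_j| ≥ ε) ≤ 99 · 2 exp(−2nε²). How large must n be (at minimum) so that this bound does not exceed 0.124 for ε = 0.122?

Need 2·99·exp(−2nε²) ≤ 0.124, i.e. exp(−2nε²) ≤ 0.124/198.
So 2nε² ≥ ln(198/0.124) = 7.375741.
Hence n ≥ 7.375741/(2·0.122²) = 247.774.
The smallest integer n is 248.

248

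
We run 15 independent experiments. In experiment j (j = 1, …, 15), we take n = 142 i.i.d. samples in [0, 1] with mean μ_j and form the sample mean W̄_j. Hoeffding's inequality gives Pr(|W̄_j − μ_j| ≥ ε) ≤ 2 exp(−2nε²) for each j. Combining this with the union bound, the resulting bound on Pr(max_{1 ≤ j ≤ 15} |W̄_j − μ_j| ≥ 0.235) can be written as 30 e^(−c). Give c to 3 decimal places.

Union bound over the 15 events: Pr(max_{1 ≤ j ≤ 15} |W̄_j − μ_j| ≥ 0.235) ≤ 15·2·exp(−2nε²) = 30 exp(−2·142·0.235²).
So c = 2·142·0.235² = 15.6839.

15.684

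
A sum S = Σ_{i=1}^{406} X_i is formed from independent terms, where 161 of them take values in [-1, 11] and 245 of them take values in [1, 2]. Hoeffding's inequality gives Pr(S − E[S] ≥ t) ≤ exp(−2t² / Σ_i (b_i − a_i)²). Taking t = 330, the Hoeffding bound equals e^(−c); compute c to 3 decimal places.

Σ(b_i − a_i)² = 161·12² + 245·1² = 23429.
c = 2t² / 23429 = 2·330² / 23429 = 9.2962.

9.296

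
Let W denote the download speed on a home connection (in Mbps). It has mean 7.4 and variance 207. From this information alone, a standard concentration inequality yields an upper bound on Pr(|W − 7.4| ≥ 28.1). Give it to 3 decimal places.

Mean and variance are known, so Chebyshev's inequality applies.
Chebyshev: Pr(|W − μ| ≥ t) ≤ Var(W)/t².
Bound = 207 / 789.61 = 0.2622.

0.262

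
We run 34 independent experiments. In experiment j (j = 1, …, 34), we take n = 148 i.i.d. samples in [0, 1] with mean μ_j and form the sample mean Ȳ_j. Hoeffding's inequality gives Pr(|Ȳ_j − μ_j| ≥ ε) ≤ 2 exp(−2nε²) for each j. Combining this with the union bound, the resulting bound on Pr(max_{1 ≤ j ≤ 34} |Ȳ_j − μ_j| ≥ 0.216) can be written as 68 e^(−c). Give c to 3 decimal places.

13.810

Union bound over the 34 events: Pr(max_{1 ≤ j ≤ 34} |Ȳ_j − μ_j| ≥ 0.216) ≤ 34·2·exp(−2nε²) = 68 exp(−2·148·0.216²).
So c = 2·148·0.216² = 13.8102.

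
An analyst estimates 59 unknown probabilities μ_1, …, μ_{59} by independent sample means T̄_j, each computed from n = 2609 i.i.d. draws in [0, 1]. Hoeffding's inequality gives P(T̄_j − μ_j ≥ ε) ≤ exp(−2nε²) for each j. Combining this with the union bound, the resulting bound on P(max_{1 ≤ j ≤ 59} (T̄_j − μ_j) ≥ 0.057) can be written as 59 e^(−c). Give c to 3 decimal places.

16.953

Union bound over the 59 events: P(max_{1 ≤ j ≤ 59} (T̄_j − μ_j) ≥ 0.057) ≤ 59·exp(−2nε²) = 59 exp(−2·2609·0.057²).
So c = 2·2609·0.057² = 16.9533.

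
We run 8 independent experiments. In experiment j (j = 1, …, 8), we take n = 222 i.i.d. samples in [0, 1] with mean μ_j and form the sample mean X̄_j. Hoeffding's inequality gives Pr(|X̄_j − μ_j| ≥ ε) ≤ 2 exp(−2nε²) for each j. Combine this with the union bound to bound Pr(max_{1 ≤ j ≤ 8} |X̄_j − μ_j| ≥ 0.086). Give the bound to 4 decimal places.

Per-experiment Hoeffding bound: 2·exp(−2·222·0.086²) = 2·exp(−3.28382) = 0.074969.
Union bound over 8 events: 8·0.074969 = 0.59975.

0.5998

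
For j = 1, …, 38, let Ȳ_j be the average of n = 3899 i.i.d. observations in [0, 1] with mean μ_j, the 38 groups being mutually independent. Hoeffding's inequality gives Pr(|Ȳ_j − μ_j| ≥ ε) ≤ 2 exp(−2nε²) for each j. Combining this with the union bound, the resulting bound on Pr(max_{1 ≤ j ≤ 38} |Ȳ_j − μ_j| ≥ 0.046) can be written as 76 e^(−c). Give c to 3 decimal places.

16.501

Union bound over the 38 events: Pr(max_{1 ≤ j ≤ 38} |Ȳ_j − μ_j| ≥ 0.046) ≤ 38·2·exp(−2nε²) = 76 exp(−2·3899·0.046²).
So c = 2·3899·0.046² = 16.5006.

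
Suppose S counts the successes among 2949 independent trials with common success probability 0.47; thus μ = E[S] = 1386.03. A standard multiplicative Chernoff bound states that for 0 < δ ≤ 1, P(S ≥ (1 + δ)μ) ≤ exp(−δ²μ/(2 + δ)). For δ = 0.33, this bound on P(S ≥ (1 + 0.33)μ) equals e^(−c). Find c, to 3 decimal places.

c = δ²μ/(2 + δ) = 0.33²·1386.03/(2 + 0.33) = 64.7805.

64.781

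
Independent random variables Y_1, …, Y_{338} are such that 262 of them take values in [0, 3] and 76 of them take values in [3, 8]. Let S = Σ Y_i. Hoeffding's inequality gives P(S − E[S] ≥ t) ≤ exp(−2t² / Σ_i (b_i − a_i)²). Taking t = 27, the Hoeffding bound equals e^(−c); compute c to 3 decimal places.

Σ(b_i − a_i)² = 262·3² + 76·5² = 4258.
c = 2t² / 4258 = 2·27² / 4258 = 0.3424.

0.342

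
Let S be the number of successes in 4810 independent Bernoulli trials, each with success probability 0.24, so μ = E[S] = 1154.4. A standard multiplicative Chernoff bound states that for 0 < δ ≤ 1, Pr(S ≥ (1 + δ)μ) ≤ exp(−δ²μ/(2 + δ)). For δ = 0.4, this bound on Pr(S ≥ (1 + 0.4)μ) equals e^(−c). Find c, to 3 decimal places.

76.960

c = δ²μ/(2 + δ) = 0.4²·1154.4/(2 + 0.4) = 76.9600.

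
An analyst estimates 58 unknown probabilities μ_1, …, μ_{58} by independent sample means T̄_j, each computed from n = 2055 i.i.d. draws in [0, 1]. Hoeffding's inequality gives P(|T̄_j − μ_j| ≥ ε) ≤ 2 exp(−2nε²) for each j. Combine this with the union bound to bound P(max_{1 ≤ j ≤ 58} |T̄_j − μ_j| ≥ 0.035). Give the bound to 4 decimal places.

Per-experiment Hoeffding bound: 2·exp(−2·2055·0.035²) = 2·exp(−5.03475) = 0.013016.
Union bound over 58 events: 58·0.013016 = 0.75491.

0.7549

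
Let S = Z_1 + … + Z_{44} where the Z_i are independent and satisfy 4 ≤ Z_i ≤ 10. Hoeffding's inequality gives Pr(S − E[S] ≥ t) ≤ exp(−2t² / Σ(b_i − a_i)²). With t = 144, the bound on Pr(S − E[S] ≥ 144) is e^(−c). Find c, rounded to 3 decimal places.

Σ(b_i − a_i)² = 44·(6)² = 1584.
c = 2t²/1584 = 2·144²/1584 = 26.1818.

26.182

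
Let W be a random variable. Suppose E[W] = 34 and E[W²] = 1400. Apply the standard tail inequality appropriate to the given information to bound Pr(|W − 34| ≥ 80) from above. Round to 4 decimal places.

0.0381

The first two moments determine the variance, so Chebyshev's inequality is the sharpest standard bound available.
Var(W) = E[W²] − (E[W])² = 1400 − 1156 = 244.
Chebyshev's inequality: Pr(|W − μ| ≥ t) ≤ Var(W)/t² = 244/6400 = 0.0381.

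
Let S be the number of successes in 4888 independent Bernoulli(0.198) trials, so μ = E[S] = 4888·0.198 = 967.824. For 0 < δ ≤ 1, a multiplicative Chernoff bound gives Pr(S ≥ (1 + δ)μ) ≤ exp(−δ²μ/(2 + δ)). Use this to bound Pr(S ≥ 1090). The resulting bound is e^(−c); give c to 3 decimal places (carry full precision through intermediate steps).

7.254

Write 1090 = (1 + δ)μ, so δ = 1090/967.824 − 1 = 0.1262378…
Then the exponent is δ²μ/(2 + δ) = (1090 − μ)² / (μ·(2 + δ)) = 7.253767.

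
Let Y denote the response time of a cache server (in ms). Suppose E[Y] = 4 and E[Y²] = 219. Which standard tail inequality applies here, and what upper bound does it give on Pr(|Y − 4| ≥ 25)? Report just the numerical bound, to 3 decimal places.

The first two moments determine the variance, so Chebyshev's inequality is the sharpest standard bound available.
Var(Y) = E[Y²] − (E[Y])² = 219 − 16 = 203.
Chebyshev's inequality: Pr(|Y − μ| ≥ t) ≤ Var(Y)/t² = 203/625 = 0.3248.

0.325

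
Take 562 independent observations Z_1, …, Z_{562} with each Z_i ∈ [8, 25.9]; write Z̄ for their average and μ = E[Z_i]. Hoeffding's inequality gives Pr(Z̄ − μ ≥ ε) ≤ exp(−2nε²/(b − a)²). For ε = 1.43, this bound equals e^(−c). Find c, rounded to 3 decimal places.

7.174

c = 2nε²/(b − a)² = 2·562·1.43² / 17.9² = 7.1735.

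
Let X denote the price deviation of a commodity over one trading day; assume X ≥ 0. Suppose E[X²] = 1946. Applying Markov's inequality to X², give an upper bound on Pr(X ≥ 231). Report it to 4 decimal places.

Since X ≥ 0, the event {X ≥ 231} is the same as {X² ≥ 53361}.
Markov's inequality applied to X² gives Pr(X² ≥ 53361) ≤ E[X²]/53361 = 1946/53361 = 0.0365.

0.0365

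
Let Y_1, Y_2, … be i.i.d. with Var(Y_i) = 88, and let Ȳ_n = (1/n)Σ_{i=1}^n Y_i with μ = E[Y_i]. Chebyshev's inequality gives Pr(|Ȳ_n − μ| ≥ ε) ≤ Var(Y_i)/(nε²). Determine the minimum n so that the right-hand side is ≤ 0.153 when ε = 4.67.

Require 88/(n·4.67²) ≤ 0.153, i.e. n ≥ 88/(0.153·4.67²) = 26.373.
The smallest integer n is 27.

27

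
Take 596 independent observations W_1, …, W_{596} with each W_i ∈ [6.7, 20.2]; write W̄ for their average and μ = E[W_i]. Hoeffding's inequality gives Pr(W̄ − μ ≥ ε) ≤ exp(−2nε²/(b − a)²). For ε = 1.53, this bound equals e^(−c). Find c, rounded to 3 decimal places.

c = 2nε²/(b − a)² = 2·596·1.53² / 13.5² = 15.3106.

15.311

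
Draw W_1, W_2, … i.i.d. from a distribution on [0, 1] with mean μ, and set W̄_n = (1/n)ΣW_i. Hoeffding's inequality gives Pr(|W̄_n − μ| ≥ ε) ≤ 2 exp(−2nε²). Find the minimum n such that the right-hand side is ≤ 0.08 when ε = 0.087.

213

Require 2·exp(−2nε²) ≤ 0.08, i.e. 2nε² ≥ ln(2/0.08) = 3.218876.
So n ≥ 3.218876 / (2·0.087²) = 212.635.
The smallest integer n is 213.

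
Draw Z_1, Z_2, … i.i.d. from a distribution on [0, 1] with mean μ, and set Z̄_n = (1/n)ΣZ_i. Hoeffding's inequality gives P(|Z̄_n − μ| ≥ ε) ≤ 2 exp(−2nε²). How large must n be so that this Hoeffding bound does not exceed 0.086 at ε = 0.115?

Require 2·exp(−2nε²) ≤ 0.086, i.e. 2nε² ≥ ln(2/0.086) = 3.146555.
So n ≥ 3.146555 / (2·0.115²) = 118.962.
The smallest integer n is 119.

119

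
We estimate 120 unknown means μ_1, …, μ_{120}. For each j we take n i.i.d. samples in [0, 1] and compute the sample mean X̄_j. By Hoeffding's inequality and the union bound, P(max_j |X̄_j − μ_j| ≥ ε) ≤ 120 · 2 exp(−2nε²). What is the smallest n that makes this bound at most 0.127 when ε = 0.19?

Need 2·120·exp(−2nε²) ≤ 0.127, i.e. exp(−2nε²) ≤ 0.127/240.
So 2nε² ≥ ln(240/0.127) = 7.544207.
Hence n ≥ 7.544207/(2·0.19²) = 104.490.
The smallest integer n is 105.

105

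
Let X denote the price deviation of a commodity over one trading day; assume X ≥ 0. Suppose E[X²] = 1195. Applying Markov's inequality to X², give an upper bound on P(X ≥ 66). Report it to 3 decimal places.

0.274

Since X ≥ 0, the event {X ≥ 66} is the same as {X² ≥ 4356}.
Markov's inequality applied to X² gives P(X² ≥ 4356) ≤ E[X²]/4356 = 1195/4356 = 0.2743.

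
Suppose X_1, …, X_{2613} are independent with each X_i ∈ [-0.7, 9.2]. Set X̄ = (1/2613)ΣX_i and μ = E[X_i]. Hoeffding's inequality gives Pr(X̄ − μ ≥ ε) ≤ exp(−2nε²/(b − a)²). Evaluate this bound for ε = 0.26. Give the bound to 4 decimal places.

Exponent: 2nε²/(b − a)² = 2·2613·0.26² / 9.9² = 3.60451.
Bound = exp(−3.60451) = 0.02720.

0.0272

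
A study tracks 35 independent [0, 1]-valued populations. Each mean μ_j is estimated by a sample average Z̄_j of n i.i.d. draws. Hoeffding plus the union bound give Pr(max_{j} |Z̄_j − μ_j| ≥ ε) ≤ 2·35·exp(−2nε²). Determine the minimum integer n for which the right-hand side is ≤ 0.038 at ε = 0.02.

9399

Need 2·35·exp(−2nε²) ≤ 0.038, i.e. exp(−2nε²) ≤ 0.038/70.
So 2nε² ≥ ln(70/0.038) = 7.518664.
Hence n ≥ 7.518664/(2·0.02²) = 9398.330.
The smallest integer n is 9399.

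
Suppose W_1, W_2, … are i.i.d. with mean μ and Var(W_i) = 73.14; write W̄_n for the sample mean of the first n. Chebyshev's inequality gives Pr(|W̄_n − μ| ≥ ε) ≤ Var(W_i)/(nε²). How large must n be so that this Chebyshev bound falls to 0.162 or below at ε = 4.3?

25

Require 73.14/(n·4.3²) ≤ 0.162, i.e. n ≥ 73.14/(0.162·4.3²) = 24.418.
The smallest integer n is 25.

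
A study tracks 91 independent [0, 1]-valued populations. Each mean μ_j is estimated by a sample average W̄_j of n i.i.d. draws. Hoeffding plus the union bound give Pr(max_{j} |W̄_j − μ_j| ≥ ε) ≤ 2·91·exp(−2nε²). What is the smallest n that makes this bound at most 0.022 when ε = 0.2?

113

Need 2·91·exp(−2nε²) ≤ 0.022, i.e. exp(−2nε²) ≤ 0.022/182.
So 2nε² ≥ ln(182/0.022) = 9.020720.
Hence n ≥ 9.020720/(2·0.2²) = 112.759.
The smallest integer n is 113.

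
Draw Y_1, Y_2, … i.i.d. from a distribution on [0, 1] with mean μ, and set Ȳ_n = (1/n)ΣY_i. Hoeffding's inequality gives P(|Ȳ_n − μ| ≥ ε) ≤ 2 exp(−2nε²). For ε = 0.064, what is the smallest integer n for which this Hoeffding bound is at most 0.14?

Require 2·exp(−2nε²) ≤ 0.14, i.e. 2nε² ≥ ln(2/0.14) = 2.659260.
So n ≥ 2.659260 / (2·0.064²) = 324.617.
The smallest integer n is 325.

325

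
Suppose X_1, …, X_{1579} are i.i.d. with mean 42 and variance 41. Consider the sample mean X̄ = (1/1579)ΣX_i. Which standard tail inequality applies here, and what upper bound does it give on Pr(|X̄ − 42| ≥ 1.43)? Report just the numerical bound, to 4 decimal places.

0.0127

With mean and variance of each term known, Chebyshev's inequality bounds the deviation of the sum (or sample mean).
Var(X̄) = Var(X_i)/n = 41/1579 = 0.025966.
Chebyshev: Pr(|X̄ − 42| ≥ 1.43) ≤ Var(X̄)/(1.43)² = 41/(1579·1.43²) = 0.0127.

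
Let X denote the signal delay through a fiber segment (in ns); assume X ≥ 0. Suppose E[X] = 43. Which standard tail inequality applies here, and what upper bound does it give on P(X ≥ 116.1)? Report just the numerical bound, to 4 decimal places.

0.3704

Only the mean of a non-negative variable is known, so Markov's inequality is the applicable tail bound.
Markov's inequality: for a non-negative random variable, P(X ≥ a) ≤ E[X]/a.
Here E[X] = 43 and a = 116.1, so the bound is 43/116.1 = 0.3704.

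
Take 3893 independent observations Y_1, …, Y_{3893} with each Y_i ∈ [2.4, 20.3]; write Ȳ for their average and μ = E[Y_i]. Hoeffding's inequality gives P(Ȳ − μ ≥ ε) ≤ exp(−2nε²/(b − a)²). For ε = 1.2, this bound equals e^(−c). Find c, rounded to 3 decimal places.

c = 2nε²/(b − a)² = 2·3893·1.2² / 17.9² = 34.9922.

34.992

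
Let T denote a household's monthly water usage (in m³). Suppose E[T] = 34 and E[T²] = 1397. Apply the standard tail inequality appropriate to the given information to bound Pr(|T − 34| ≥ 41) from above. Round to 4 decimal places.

0.1434

The first two moments determine the variance, so Chebyshev's inequality is the sharpest standard bound available.
Var(T) = E[T²] − (E[T])² = 1397 − 1156 = 241.
Chebyshev's inequality: Pr(|T − μ| ≥ t) ≤ Var(T)/t² = 241/1681 = 0.1434.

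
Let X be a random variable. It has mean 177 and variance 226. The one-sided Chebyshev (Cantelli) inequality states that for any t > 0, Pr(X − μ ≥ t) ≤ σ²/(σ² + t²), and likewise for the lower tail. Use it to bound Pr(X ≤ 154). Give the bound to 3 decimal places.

0.299

Here σ² = 226 and t = 23, so σ² + t² = 755.
Cantelli's bound: 226/755 = 0.2993.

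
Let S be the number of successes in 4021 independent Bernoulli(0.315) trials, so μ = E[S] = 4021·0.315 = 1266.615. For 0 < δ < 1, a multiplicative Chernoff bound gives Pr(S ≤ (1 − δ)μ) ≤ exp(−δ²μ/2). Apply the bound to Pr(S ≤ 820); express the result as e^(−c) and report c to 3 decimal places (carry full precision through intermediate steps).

Write 820 = (1 − δ)μ, so δ = 1 − 820/1266.615 = 0.3526052…
Then the exponent is δ²μ/2 = (μ − 820)²/(2μ) = 78.739379.

78.739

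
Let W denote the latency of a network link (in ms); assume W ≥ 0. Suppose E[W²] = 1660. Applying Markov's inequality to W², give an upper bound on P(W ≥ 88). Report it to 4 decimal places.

Since W ≥ 0, the event {W ≥ 88} is the same as {W² ≥ 7744}.
Markov's inequality applied to W² gives P(W² ≥ 7744) ≤ E[W²]/7744 = 1660/7744 = 0.2144.

0.2144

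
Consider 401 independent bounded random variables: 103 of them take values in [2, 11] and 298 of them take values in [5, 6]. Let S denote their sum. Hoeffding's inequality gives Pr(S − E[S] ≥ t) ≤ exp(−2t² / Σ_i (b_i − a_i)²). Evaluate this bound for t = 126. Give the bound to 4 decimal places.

0.0254

Σ(b_i − a_i)² = 103·9² + 298·1² = 8641.
Exponent = 2·126² / 8641 = 3.67457.
Bound = exp(−3.67457) = 0.02536.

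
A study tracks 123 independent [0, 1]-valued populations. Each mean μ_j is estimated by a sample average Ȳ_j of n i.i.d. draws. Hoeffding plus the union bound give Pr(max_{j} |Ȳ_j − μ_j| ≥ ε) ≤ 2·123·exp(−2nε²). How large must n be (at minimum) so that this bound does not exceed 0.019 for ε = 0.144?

229

Need 2·123·exp(−2nε²) ≤ 0.019, i.e. exp(−2nε²) ≤ 0.019/246.
So 2nε² ≥ ln(246/0.019) = 9.468648.
Hence n ≥ 9.468648/(2·0.144²) = 228.314.
The smallest integer n is 229.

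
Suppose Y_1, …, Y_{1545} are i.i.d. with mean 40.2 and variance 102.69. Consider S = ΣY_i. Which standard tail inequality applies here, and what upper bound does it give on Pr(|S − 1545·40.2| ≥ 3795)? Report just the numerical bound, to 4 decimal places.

With mean and variance of each term known, Chebyshev's inequality bounds the deviation of the sum (or sample mean).
Var(S) = n·Var(Y_i) = 1545·102.69 = 158656.05.
Chebyshev: Pr(|S − 1545·40.2| ≥ 3795) ≤ Var(S)/3795² = 158656.05/14402025 = 0.0110.

0.0110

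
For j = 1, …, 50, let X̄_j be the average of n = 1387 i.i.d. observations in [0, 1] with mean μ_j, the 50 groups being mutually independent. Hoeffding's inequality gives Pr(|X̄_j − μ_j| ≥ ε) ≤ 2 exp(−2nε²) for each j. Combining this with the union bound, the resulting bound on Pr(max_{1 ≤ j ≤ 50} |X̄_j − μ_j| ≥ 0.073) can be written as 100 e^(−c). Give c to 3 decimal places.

Union bound over the 50 events: Pr(max_{1 ≤ j ≤ 50} |X̄_j − μ_j| ≥ 0.073) ≤ 50·2·exp(−2nε²) = 100 exp(−2·1387·0.073²).
So c = 2·1387·0.073² = 14.7826.

14.783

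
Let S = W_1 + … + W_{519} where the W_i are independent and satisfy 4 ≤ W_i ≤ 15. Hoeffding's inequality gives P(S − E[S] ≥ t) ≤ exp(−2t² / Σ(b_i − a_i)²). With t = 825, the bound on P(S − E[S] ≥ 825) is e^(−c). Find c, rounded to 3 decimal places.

Σ(b_i − a_i)² = 519·(11)² = 62799.
c = 2t²/62799 = 2·825²/62799 = 21.6763.

21.676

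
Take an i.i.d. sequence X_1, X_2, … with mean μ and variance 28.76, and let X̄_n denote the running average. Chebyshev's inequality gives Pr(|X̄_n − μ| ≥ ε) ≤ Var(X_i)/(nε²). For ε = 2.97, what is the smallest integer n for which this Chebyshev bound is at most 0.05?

Require 28.76/(n·2.97²) ≤ 0.05, i.e. n ≥ 28.76/(0.05·2.97²) = 65.209.
The smallest integer n is 66.

66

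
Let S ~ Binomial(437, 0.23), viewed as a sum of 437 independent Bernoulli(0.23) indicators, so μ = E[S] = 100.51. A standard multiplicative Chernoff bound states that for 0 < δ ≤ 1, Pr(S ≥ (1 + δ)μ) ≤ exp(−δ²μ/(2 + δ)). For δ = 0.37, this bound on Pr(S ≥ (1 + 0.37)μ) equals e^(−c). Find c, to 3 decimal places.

c = δ²μ/(2 + δ) = 0.37²·100.51/(2 + 0.37) = 5.8058.

5.806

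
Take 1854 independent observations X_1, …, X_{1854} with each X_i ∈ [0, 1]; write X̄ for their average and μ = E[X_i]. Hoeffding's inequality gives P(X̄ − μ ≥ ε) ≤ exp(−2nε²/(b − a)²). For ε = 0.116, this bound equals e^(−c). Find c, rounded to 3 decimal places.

49.895

c = 2nε²/(b − a)² = 2·1854·0.116² / 1² = 49.8948.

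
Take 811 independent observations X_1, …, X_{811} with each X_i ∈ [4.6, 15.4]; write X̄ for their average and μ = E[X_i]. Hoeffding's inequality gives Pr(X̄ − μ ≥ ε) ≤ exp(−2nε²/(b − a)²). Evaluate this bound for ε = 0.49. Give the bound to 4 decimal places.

Exponent: 2nε²/(b − a)² = 2·811·0.49² / 10.8² = 3.33884.
Bound = exp(−3.33884) = 0.03548.

0.0355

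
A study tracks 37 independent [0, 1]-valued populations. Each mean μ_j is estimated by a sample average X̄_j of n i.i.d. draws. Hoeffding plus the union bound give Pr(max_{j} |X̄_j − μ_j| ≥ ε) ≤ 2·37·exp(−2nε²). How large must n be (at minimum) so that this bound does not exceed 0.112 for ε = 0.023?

6138

Need 2·37·exp(−2nε²) ≤ 0.112, i.e. exp(−2nε²) ≤ 0.112/74.
So 2nε² ≥ ln(74/0.112) = 6.493322.
Hence n ≥ 6.493322/(2·0.023²) = 6137.355.
The smallest integer n is 6138.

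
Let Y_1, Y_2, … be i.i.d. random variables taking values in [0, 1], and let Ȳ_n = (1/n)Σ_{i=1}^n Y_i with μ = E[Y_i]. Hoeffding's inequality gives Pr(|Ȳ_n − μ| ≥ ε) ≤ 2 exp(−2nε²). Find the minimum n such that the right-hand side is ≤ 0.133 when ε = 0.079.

218

Require 2·exp(−2nε²) ≤ 0.133, i.e. 2nε² ≥ ln(2/0.133) = 2.710553.
So n ≥ 2.710553 / (2·0.079²) = 217.157.
The smallest integer n is 218.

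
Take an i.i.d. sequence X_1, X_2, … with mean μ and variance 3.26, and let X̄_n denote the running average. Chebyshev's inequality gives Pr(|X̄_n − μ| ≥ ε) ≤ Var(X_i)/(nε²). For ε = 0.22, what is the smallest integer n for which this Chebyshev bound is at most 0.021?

3208

Require 3.26/(n·0.22²) ≤ 0.021, i.e. n ≥ 3.26/(0.021·0.22²) = 3207.399.
The smallest integer n is 3208.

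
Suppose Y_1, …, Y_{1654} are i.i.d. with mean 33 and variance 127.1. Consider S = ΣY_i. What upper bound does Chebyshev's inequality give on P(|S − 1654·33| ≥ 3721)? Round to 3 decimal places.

0.015

Var(S) = n·Var(Y_i) = 1654·127.1 = 210223.4.
Chebyshev: P(|S − 1654·33| ≥ 3721) ≤ Var(S)/3721² = 210223.4/13845841 = 0.0152.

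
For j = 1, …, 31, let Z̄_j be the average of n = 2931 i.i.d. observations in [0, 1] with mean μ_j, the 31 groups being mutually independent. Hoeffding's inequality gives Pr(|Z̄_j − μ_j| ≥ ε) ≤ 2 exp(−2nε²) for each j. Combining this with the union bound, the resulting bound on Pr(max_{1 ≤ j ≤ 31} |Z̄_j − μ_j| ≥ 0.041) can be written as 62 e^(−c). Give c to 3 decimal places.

9.854

Union bound over the 31 events: Pr(max_{1 ≤ j ≤ 31} |Z̄_j − μ_j| ≥ 0.041) ≤ 31·2·exp(−2nε²) = 62 exp(−2·2931·0.041²).
So c = 2·2931·0.041² = 9.8540.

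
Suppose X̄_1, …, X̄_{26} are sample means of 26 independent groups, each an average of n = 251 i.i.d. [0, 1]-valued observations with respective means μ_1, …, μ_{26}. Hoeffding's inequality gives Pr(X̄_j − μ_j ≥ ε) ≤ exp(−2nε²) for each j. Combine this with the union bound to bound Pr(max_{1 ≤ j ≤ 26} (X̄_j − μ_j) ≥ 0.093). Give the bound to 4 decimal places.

0.3383

Per-experiment Hoeffding bound: exp(−2·251·0.093²) = exp(−4.34180) = 0.013013.
Union bound over 26 events: 26·0.013013 = 0.33834.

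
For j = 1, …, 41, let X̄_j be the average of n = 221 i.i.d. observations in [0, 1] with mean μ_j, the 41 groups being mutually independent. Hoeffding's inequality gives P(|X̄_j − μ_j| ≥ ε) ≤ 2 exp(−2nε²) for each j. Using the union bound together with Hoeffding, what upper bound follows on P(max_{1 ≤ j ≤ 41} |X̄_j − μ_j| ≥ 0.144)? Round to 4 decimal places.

Per-experiment Hoeffding bound: 2·exp(−2·221·0.144²) = 2·exp(−9.16531) = 0.00020921.
Union bound over 41 events: 41·0.00020921 = 0.00858.

0.0086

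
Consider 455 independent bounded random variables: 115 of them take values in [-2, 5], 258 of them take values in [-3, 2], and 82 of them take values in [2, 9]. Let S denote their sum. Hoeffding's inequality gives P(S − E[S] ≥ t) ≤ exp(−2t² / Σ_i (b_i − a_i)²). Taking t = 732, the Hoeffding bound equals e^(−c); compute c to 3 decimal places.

66.550

Σ(b_i − a_i)² = 115·7² + 258·5² + 82·7² = 16103.
c = 2t² / 16103 = 2·732² / 16103 = 66.5496.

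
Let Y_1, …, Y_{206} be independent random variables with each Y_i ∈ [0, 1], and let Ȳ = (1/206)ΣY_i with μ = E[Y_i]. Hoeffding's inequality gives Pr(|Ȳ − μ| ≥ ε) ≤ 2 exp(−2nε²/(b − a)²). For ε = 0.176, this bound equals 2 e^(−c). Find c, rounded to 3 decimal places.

c = 2nε²/(b − a)² = 2·206·0.176² / 1² = 12.7621.

12.762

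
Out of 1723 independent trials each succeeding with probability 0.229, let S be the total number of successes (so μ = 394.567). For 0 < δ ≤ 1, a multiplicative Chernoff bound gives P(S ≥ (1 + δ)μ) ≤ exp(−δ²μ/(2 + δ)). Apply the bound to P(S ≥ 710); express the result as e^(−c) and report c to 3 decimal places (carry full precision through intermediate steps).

90.079

Write 710 = (1 + δ)μ, so δ = 710/394.567 − 1 = 0.7994409…
Then the exponent is δ²μ/(2 + δ) = (710 − μ)² / (μ·(2 + δ)) = 90.078716.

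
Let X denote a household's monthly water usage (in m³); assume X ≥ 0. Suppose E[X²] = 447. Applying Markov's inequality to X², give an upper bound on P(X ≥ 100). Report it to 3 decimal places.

Since X ≥ 0, the event {X ≥ 100} is the same as {X² ≥ 10000}.
Markov's inequality applied to X² gives P(X² ≥ 10000) ≤ E[X²]/10000 = 447/10000 = 0.0447.

0.045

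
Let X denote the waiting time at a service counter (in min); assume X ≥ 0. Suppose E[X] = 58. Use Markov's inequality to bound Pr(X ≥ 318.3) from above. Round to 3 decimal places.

Markov's inequality: for a non-negative random variable, Pr(X ≥ a) ≤ E[X]/a.
Here E[X] = 58 and a = 318.3, so the bound is 58/318.3 = 0.1822.

0.182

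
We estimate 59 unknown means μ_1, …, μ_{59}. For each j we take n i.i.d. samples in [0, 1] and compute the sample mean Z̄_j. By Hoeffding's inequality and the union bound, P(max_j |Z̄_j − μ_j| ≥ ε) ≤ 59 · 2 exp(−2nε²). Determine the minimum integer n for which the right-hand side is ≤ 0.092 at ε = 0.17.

124

Need 2·59·exp(−2nε²) ≤ 0.092, i.e. exp(−2nε²) ≤ 0.092/118.
So 2nε² ≥ ln(118/0.092) = 7.156651.
Hence n ≥ 7.156651/(2·0.17²) = 123.817.
The smallest integer n is 124.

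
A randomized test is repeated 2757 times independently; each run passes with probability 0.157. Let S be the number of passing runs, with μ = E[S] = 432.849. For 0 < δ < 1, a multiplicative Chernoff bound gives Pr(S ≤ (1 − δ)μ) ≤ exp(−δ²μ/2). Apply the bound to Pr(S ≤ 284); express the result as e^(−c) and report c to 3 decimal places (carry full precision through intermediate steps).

Write 284 = (1 − δ)μ, so δ = 1 − 284/432.849 = 0.343882…
Then the exponent is δ²μ/2 = (μ − 284)²/(2μ) = 25.593249.

25.593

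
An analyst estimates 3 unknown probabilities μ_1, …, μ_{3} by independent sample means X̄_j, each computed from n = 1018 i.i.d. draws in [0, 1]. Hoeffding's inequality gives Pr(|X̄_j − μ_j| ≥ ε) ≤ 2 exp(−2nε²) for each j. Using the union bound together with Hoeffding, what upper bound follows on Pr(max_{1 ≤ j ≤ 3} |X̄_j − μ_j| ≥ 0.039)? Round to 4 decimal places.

Per-experiment Hoeffding bound: 2·exp(−2·1018·0.039²) = 2·exp(−3.09676) = 0.090391.
Union bound over 3 events: 3·0.090391 = 0.27117.

0.2712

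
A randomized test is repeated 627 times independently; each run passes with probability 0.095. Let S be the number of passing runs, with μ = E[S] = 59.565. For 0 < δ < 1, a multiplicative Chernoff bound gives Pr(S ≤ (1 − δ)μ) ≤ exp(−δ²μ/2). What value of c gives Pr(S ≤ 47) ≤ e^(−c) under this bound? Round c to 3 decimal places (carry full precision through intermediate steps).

Write 47 = (1 − δ)μ, so δ = 1 − 47/59.565 = 0.210946…
Then the exponent is δ²μ/2 = (μ − 47)²/(2μ) = 1.325268.

1.325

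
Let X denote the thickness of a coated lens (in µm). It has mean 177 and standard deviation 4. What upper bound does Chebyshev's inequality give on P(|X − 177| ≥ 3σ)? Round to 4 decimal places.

Chebyshev: P(|X − μ| ≥ t) ≤ Var(X)/t².
Var(X) = σ² = 4² = 16.
t = 3·4 = 12.
Bound = 16 / 144 = 0.1111.

0.1111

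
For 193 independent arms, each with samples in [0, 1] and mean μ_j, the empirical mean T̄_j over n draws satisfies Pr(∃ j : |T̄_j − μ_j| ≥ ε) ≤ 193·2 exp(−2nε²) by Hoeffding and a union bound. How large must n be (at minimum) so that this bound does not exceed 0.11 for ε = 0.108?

350

Need 2·193·exp(−2nε²) ≤ 0.11, i.e. exp(−2nε²) ≤ 0.11/386.
So 2nε² ≥ ln(386/0.11) = 8.163112.
Hence n ≥ 8.163112/(2·0.108²) = 349.928.
The smallest integer n is 350.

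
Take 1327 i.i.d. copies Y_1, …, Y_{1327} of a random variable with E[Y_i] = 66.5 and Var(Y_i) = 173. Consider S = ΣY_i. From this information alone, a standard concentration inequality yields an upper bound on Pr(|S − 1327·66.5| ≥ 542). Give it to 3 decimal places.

0.781

With mean and variance of each term known, Chebyshev's inequality bounds the deviation of the sum (or sample mean).
Var(S) = n·Var(Y_i) = 1327·173 = 229571.
Chebyshev: Pr(|S − 1327·66.5| ≥ 542) ≤ Var(S)/542² = 229571/293764 = 0.7815.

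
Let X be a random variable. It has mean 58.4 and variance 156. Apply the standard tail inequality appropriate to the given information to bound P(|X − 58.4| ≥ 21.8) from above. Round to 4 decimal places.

Mean and variance are known, so Chebyshev's inequality applies.
Chebyshev: P(|X − μ| ≥ t) ≤ Var(X)/t².
Bound = 156 / 475.24 = 0.3283.

0.3283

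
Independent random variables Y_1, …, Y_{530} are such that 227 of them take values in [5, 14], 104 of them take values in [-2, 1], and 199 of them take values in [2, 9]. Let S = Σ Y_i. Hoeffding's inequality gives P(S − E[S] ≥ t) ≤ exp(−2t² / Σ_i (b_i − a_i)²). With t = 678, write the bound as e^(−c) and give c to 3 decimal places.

Σ(b_i − a_i)² = 227·9² + 104·3² + 199·7² = 29074.
c = 2t² / 29074 = 2·678² / 29074 = 31.6217.

31.622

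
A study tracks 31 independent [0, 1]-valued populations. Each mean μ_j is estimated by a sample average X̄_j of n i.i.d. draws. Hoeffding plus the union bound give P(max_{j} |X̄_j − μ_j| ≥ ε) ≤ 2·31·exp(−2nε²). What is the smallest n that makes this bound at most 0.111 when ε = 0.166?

Need 2·31·exp(−2nε²) ≤ 0.111, i.e. exp(−2nε²) ≤ 0.111/62.
So 2nε² ≥ ln(62/0.111) = 6.325359.
Hence n ≥ 6.325359/(2·0.166²) = 114.773.
The smallest integer n is 115.

115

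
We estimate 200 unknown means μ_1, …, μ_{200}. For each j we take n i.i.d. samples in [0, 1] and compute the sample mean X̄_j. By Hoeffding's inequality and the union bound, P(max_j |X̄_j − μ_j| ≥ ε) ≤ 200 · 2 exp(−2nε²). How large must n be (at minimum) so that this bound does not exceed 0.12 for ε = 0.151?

Need 2·200·exp(−2nε²) ≤ 0.12, i.e. exp(−2nε²) ≤ 0.12/400.
So 2nε² ≥ ln(400/0.12) = 8.111728.
Hence n ≥ 8.111728/(2·0.151²) = 177.881.
The smallest integer n is 178.

178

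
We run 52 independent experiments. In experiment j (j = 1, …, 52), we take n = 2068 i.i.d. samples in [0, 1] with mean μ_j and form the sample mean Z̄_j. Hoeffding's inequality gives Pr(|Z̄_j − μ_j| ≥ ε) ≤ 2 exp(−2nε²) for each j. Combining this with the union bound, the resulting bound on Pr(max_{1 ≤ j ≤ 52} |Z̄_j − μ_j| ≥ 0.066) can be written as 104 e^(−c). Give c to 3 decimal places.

18.016

Union bound over the 52 events: Pr(max_{1 ≤ j ≤ 52} |Z̄_j − μ_j| ≥ 0.066) ≤ 52·2·exp(−2nε²) = 104 exp(−2·2068·0.066²).
So c = 2·2068·0.066² = 18.0164.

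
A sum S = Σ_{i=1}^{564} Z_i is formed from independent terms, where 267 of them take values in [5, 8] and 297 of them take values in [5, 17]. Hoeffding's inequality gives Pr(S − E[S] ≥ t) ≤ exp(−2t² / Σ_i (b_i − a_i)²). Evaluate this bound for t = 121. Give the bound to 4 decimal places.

0.5230

Σ(b_i − a_i)² = 267·3² + 297·12² = 45171.
Exponent = 2·121² / 45171 = 0.64825.
Bound = exp(−0.64825) = 0.52296.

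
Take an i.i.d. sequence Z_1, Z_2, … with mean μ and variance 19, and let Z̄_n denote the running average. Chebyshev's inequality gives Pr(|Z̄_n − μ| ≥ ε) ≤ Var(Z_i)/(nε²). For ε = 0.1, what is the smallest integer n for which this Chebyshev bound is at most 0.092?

Require 19/(n·0.1²) ≤ 0.092, i.e. n ≥ 19/(0.092·0.1²) = 20652.174.
The smallest integer n is 20653.

20653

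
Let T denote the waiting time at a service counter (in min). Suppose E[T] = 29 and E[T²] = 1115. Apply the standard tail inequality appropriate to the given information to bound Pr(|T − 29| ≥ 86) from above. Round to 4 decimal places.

0.0370

The first two moments determine the variance, so Chebyshev's inequality is the sharpest standard bound available.
Var(T) = E[T²] − (E[T])² = 1115 − 841 = 274.
Chebyshev's inequality: Pr(|T − μ| ≥ t) ≤ Var(T)/t² = 274/7396 = 0.0370.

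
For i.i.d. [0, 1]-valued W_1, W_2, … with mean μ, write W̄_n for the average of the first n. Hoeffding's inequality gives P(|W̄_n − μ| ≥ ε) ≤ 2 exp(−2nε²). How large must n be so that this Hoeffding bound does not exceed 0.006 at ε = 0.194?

78

Require 2·exp(−2nε²) ≤ 0.006, i.e. 2nε² ≥ ln(2/0.006) = 5.809143.
So n ≥ 5.809143 / (2·0.194²) = 77.175.
The smallest integer n is 78.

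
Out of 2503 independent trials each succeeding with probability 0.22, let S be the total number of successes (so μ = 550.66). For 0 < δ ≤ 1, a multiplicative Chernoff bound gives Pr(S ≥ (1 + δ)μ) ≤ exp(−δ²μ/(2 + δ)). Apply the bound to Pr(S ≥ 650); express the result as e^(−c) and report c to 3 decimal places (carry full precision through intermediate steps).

Write 650 = (1 + δ)μ, so δ = 650/550.66 − 1 = 0.1804017…
Then the exponent is δ²μ/(2 + δ) = (650 − μ)² / (μ·(2 + δ)) = 8.219176.

8.219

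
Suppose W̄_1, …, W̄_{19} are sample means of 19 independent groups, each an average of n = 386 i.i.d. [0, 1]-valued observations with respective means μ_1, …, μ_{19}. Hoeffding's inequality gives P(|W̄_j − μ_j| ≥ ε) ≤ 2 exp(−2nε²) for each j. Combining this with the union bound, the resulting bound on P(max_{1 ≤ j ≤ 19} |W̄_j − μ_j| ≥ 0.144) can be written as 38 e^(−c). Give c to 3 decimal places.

16.008

Union bound over the 19 events: P(max_{1 ≤ j ≤ 19} |W̄_j − μ_j| ≥ 0.144) ≤ 19·2·exp(−2nε²) = 38 exp(−2·386·0.144²).
So c = 2·386·0.144² = 16.0082.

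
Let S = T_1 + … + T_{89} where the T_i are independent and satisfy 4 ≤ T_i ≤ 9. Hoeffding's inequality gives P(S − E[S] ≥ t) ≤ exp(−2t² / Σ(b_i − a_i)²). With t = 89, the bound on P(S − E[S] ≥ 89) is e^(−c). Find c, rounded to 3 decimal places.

Σ(b_i − a_i)² = 89·(5)² = 2225.
c = 2t²/2225 = 2·89²/2225 = 7.1200.

7.120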